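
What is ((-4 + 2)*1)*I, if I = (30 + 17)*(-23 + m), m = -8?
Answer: 2914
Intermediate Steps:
I = -1457 (I = (30 + 17)*(-23 - 8) = 47*(-31) = -1457)
((-4 + 2)*1)*I = ((-4 + 2)*1)*(-1457) = -2*1*(-1457) = -2*(-1457) = 2914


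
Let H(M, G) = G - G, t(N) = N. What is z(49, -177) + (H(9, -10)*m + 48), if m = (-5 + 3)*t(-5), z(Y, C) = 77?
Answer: 125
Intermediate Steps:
m = 10 (m = (-5 + 3)*(-5) = -2*(-5) = 10)
H(M, G) = 0
z(49, -177) + (H(9, -10)*m + 48) = 77 + (0*10 + 48) = 77 + (0 + 48) = 77 + 48 = 125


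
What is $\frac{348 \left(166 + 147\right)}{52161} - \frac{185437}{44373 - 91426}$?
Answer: $\frac{4932593443}{818110511} \approx 6.0293$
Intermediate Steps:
$\frac{348 \left(166 + 147\right)}{52161} - \frac{185437}{44373 - 91426} = 348 \cdot 313 \cdot \frac{1}{52161} - \frac{185437}{-47053} = 108924 \cdot \frac{1}{52161} - - \frac{185437}{47053} = \frac{36308}{17387} + \frac{185437}{47053} = \frac{4932593443}{818110511}$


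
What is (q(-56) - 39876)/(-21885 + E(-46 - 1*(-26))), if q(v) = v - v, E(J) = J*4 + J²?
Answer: 39876/21565 ≈ 1.8491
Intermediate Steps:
E(J) = J² + 4*J (E(J) = 4*J + J² = J² + 4*J)
q(v) = 0
(q(-56) - 39876)/(-21885 + E(-46 - 1*(-26))) = (0 - 39876)/(-21885 + (-46 - 1*(-26))*(4 + (-46 - 1*(-26)))) = -39876/(-21885 + (-46 + 26)*(4 + (-46 + 26))) = -39876/(-21885 - 20*(4 - 20)) = -39876/(-21885 - 20*(-16)) = -39876/(-21885 + 320) = -39876/(-21565) = -39876*(-1/21565) = 39876/21565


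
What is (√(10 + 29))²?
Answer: 39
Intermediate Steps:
(√(10 + 29))² = (√39)² = 39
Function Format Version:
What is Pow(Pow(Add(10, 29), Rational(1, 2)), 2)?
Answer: 39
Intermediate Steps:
Pow(Pow(Add(10, 29), Rational(1, 2)), 2) = Pow(Pow(39, Rational(1, 2)), 2) = 39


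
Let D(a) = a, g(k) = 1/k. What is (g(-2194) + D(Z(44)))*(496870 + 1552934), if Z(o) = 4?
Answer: 8993515050/1097 ≈ 8.1983e+6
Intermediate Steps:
(g(-2194) + D(Z(44)))*(496870 + 1552934) = (1/(-2194) + 4)*(496870 + 1552934) = (-1/2194 + 4)*2049804 = (8775/2194)*2049804 = 8993515050/1097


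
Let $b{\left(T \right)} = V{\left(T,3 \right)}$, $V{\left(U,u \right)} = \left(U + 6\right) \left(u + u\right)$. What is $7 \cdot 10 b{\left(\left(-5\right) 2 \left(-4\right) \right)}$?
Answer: $19320$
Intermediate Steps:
$V{\left(U,u \right)} = 2 u \left(6 + U\right)$ ($V{\left(U,u \right)} = \left(6 + U\right) 2 u = 2 u \left(6 + U\right)$)
$b{\left(T \right)} = 36 + 6 T$ ($b{\left(T \right)} = 2 \cdot 3 \left(6 + T\right) = 36 + 6 T$)
$7 \cdot 10 b{\left(\left(-5\right) 2 \left(-4\right) \right)} = 7 \cdot 10 \left(36 + 6 \left(-5\right) 2 \left(-4\right)\right) = 70 \left(36 + 6 \left(\left(-10\right) \left(-4\right)\right)\right) = 70 \left(36 + 6 \cdot 40\right) = 70 \left(36 + 240\right) = 70 \cdot 276 = 19320$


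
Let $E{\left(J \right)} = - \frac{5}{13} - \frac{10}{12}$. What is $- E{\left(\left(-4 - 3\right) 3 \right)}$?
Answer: $\frac{95}{78} \approx 1.2179$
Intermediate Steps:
$E{\left(J \right)} = - \frac{95}{78}$ ($E{\left(J \right)} = \left(-5\right) \frac{1}{13} - \frac{5}{6} = - \frac{5}{13} - \frac{5}{6} = - \frac{95}{78}$)
$- E{\left(\left(-4 - 3\right) 3 \right)} = \left(-1\right) \left(- \frac{95}{78}\right) = \frac{95}{78}$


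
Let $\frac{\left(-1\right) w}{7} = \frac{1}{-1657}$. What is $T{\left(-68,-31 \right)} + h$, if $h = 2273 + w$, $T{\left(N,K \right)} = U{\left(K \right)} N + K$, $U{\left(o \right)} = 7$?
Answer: $\frac{2926269}{1657} \approx 1766.0$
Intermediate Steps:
$w = \frac{7}{1657}$ ($w = - \frac{7}{-1657} = \left(-7\right) \left(- \frac{1}{1657}\right) = \frac{7}{1657} \approx 0.0042245$)
$T{\left(N,K \right)} = K + 7 N$ ($T{\left(N,K \right)} = 7 N + K = K + 7 N$)
$h = \frac{3766368}{1657}$ ($h = 2273 + \frac{7}{1657} = \frac{3766368}{1657} \approx 2273.0$)
$T{\left(-68,-31 \right)} + h = \left(-31 + 7 \left(-68\right)\right) + \frac{3766368}{1657} = \left(-31 - 476\right) + \frac{3766368}{1657} = -507 + \frac{3766368}{1657} = \frac{2926269}{1657}$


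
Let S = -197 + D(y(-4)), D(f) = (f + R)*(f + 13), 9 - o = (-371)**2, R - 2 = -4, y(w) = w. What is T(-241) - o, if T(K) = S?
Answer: 137381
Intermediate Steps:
R = -2 (R = 2 - 4 = -2)
o = -137632 (o = 9 - 1*(-371)**2 = 9 - 1*137641 = 9 - 137641 = -137632)
D(f) = (-2 + f)*(13 + f) (D(f) = (f - 2)*(f + 13) = (-2 + f)*(13 + f))
S = -251 (S = -197 + (-26 + (-4)**2 + 11*(-4)) = -197 + (-26 + 16 - 44) = -197 - 54 = -251)
T(K) = -251
T(-241) - o = -251 - 1*(-137632) = -251 + 137632 = 137381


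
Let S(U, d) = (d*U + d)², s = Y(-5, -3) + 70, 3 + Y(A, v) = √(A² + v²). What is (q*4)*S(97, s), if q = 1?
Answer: 173755568 + 5147744*√34 ≈ 2.0377e+8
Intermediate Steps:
Y(A, v) = -3 + √(A² + v²)
s = 67 + √34 (s = (-3 + √((-5)² + (-3)²)) + 70 = (-3 + √(25 + 9)) + 70 = (-3 + √34) + 70 = 67 + √34 ≈ 72.831)
S(U, d) = (d + U*d)² (S(U, d) = (U*d + d)² = (d + U*d)²)
(q*4)*S(97, s) = (1*4)*((67 + √34)²*(1 + 97)²) = 4*((67 + √34)²*98²) = 4*((67 + √34)²*9604) = 4*(9604*(67 + √34)²) = 38416*(67 + √34)²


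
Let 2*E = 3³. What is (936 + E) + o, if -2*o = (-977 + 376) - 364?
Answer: 1432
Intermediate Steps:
o = 965/2 (o = -((-977 + 376) - 364)/2 = -(-601 - 364)/2 = -½*(-965) = 965/2 ≈ 482.50)
E = 27/2 (E = (½)*3³ = (½)*27 = 27/2 ≈ 13.500)
(936 + E) + o = (936 + 27/2) + 965/2 = 1899/2 + 965/2 = 1432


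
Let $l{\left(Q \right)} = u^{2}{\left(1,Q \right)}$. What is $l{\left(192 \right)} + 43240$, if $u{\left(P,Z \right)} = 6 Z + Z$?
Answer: $1849576$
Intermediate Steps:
$u{\left(P,Z \right)} = 7 Z$
$l{\left(Q \right)} = 49 Q^{2}$ ($l{\left(Q \right)} = \left(7 Q\right)^{2} = 49 Q^{2}$)
$l{\left(192 \right)} + 43240 = 49 \cdot 192^{2} + 43240 = 49 \cdot 36864 + 43240 = 1806336 + 43240 = 1849576$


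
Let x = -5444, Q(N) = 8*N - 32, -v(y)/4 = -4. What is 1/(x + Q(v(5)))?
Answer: -1/5348 ≈ -0.00018699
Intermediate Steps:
v(y) = 16 (v(y) = -4*(-4) = 16)
Q(N) = -32 + 8*N
1/(x + Q(v(5))) = 1/(-5444 + (-32 + 8*16)) = 1/(-5444 + (-32 + 128)) = 1/(-5444 + 96) = 1/(-5348) = -1/5348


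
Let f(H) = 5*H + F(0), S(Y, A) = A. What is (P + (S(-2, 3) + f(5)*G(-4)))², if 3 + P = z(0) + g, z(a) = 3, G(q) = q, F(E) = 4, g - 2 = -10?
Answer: 14641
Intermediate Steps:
g = -8 (g = 2 - 10 = -8)
f(H) = 4 + 5*H (f(H) = 5*H + 4 = 4 + 5*H)
P = -8 (P = -3 + (3 - 8) = -3 - 5 = -8)
(P + (S(-2, 3) + f(5)*G(-4)))² = (-8 + (3 + (4 + 5*5)*(-4)))² = (-8 + (3 + (4 + 25)*(-4)))² = (-8 + (3 + 29*(-4)))² = (-8 + (3 - 116))² = (-8 - 113)² = (-121)² = 14641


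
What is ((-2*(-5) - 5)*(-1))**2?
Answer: 25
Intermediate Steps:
((-2*(-5) - 5)*(-1))**2 = ((10 - 5)*(-1))**2 = (5*(-1))**2 = (-5)**2 = 25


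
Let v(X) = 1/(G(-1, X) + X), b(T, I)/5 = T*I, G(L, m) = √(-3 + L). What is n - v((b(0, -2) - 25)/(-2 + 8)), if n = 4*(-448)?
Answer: -1377898/769 + 72*I/769 ≈ -1791.8 + 0.093628*I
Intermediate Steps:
n = -1792
b(T, I) = 5*I*T (b(T, I) = 5*(T*I) = 5*(I*T) = 5*I*T)
v(X) = 1/(X + 2*I) (v(X) = 1/(√(-3 - 1) + X) = 1/(√(-4) + X) = 1/(2*I + X) = 1/(X + 2*I))
n - v((b(0, -2) - 25)/(-2 + 8)) = -1792 - 1/((5*(-2)*0 - 25)/(-2 + 8) + 2*I) = -1792 - 1/((0 - 25)/6 + 2*I) = -1792 - 1/(-25*⅙ + 2*I) = -1792 - 1/(-25/6 + 2*I) = -1792 - 36*(-25/6 - 2*I)/769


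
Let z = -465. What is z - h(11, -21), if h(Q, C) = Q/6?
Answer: -2801/6 ≈ -466.83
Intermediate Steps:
h(Q, C) = Q/6 (h(Q, C) = Q*(1/6) = Q/6)
z - h(11, -21) = -465 - 11/6 = -2801/6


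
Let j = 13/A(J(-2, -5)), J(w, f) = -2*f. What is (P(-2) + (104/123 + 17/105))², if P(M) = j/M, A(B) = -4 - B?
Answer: 642267649/296528400 ≈ 2.1660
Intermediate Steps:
j = -13/14 (j = 13/(-4 - (-2)*(-5)) = 13/(-4 - 1*10) = 13/(-4 - 10) = 13/(-14) = 13*(-1/14) = -13/14 ≈ -0.92857)
P(M) = -13/(14*M)
(P(-2) + (104/123 + 17/105))² = (-13/14/(-2) + (104/123 + 17/105))² = (-13/14*(-½) + (104*(1/123) + 17*(1/105)))² = (13/28 + (104/123 + 17/105))² = (13/28 + 4337/4305)² = (25343/17220)² = 642267649/296528400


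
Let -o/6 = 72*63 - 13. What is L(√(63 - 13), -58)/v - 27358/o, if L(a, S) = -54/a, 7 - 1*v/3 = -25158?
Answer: 13679/13569 - 9*√2/125825 ≈ 1.0080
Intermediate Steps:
v = 75495 (v = 21 - 3*(-25158) = 21 + 75474 = 75495)
o = -27138 (o = -6*(72*63 - 13) = -6*(4536 - 13) = -6*4523 = -27138)
L(√(63 - 13), -58)/v - 27358/o = -54/√(63 - 13)/75495 - 27358/(-27138) = -54*√2/10*(1/75495) - 27358*(-1/27138) = -54*√2/10*(1/75495) + 13679/13569 = -27*√2/5*(1/75495) + 13679/13569 = -9*√2/125825 + 13679/13569 = 13679/13569 - 9*√2/125825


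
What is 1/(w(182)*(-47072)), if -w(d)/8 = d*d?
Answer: 1/12473703424 ≈ 8.0169e-11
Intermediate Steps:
w(d) = -8*d**2 (w(d) = -8*d*d = -8*d**2)
1/(w(182)*(-47072)) = 1/(-8*182**2*(-47072)) = -1/47072/(-8*33124) = -1/47072/(-264992) = -1/264992*(-1/47072) = 1/12473703424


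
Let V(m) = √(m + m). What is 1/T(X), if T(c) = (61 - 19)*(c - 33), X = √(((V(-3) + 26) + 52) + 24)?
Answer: -1/(1386 - 42*√(102 + I*√6)) ≈ -0.0010397 - 5.5054e-6*I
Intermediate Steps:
V(m) = √2*√m (V(m) = √(2*m) = √2*√m)
X = √(102 + I*√6) (X = √(((√2*√(-3) + 26) + 52) + 24) = √(((√2*(I*√3) + 26) + 52) + 24) = √(((I*√6 + 26) + 52) + 24) = √(((26 + I*√6) + 52) + 24) = √((78 + I*√6) + 24) = √(102 + I*√6) ≈ 10.1 + 0.1213*I)
T(c) = -1386 + 42*c (T(c) = 42*(-33 + c) = -1386 + 42*c)
1/T(X) = 1/(-1386 + 42*√(102 + I*√6))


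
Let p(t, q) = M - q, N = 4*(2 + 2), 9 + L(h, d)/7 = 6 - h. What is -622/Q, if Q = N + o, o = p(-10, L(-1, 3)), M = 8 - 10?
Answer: -311/14 ≈ -22.214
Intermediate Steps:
L(h, d) = -21 - 7*h (L(h, d) = -63 + 7*(6 - h) = -63 + (42 - 7*h) = -21 - 7*h)
M = -2
N = 16 (N = 4*4 = 16)
p(t, q) = -2 - q
o = 12 (o = -2 - (-21 - 7*(-1)) = -2 - (-21 + 7) = -2 - 1*(-14) = -2 + 14 = 12)
Q = 28 (Q = 16 + 12 = 28)
-622/Q = -622/28 = -622*1/28 = -311/14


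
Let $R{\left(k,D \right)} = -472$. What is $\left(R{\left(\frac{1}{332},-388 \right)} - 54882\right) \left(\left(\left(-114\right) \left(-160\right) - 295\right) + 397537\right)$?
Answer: $-22998590628$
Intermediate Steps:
$\left(R{\left(\frac{1}{332},-388 \right)} - 54882\right) \left(\left(\left(-114\right) \left(-160\right) - 295\right) + 397537\right) = \left(-472 - 54882\right) \left(\left(\left(-114\right) \left(-160\right) - 295\right) + 397537\right) = - 55354 \left(\left(18240 - 295\right) + 397537\right) = - 55354 \left(17945 + 397537\right) = \left(-55354\right) 415482 = -22998590628$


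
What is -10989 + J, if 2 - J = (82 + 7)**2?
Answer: -18908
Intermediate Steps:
J = -7919 (J = 2 - (82 + 7)**2 = 2 - 1*89**2 = 2 - 1*7921 = 2 - 7921 = -7919)
-10989 + J = -10989 - 7919 = -18908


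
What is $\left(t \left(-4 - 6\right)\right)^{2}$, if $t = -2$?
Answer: $400$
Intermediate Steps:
$\left(t \left(-4 - 6\right)\right)^{2} = \left(- 2 \left(-4 - 6\right)\right)^{2} = \left(\left(-2\right) \left(-10\right)\right)^{2} = 20^{2} = 400$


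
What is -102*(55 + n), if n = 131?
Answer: -18972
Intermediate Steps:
-102*(55 + n) = -102*(55 + 131) = -102*186 = -18972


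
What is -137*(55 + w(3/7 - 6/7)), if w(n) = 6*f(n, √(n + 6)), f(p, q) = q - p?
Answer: -55211/7 - 822*√273/7 ≈ -9827.5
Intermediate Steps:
w(n) = -6*n + 6*√(6 + n) (w(n) = 6*(√(n + 6) - n) = 6*(√(6 + n) - n) = -6*n + 6*√(6 + n))
-137*(55 + w(3/7 - 6/7)) = -137*(55 + (-6*(3/7 - 6/7) + 6*√(6 + (3/7 - 6/7)))) = -137*(55 + (-6*(-3/7) + 6*√(6 - 3/7))) = -137*(55 + (18/7 + 6*√(39/7))) = -137*(55 + (18/7 + 6*(√273/7))) = -137*(55 + (18/7 + 6*√273/7)) = -137*(403/7 + 6*√273/7) = -55211/7 - 822*√273/7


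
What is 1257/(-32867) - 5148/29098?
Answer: -102887751/478181983 ≈ -0.21516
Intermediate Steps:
1257/(-32867) - 5148/29098 = 1257*(-1/32867) - 5148*1/29098 = -1257/32867 - 2574/14549 = -102887751/478181983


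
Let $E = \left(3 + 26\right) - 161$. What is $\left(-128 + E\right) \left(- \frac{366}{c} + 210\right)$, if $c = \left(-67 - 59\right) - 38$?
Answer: $- \frac{2262390}{41} \approx -55180.0$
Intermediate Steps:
$c = -164$ ($c = -126 - 38 = -164$)
$E = -132$ ($E = 29 - 161 = -132$)
$\left(-128 + E\right) \left(- \frac{366}{c} + 210\right) = \left(-128 - 132\right) \left(- \frac{366}{-164} + 210\right) = - 260 \left(\left(-366\right) \left(- \frac{1}{164}\right) + 210\right) = - 260 \left(\frac{183}{82} + 210\right) = \left(-260\right) \frac{17403}{82} = - \frac{2262390}{41}$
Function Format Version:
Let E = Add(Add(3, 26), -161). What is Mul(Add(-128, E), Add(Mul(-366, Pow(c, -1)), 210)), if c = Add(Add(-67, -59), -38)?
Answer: Rational(-2262390, 41) ≈ -55180.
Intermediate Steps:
c = -164 (c = Add(-126, -38) = -164)
E = -132 (E = Add(29, -161) = -132)
Mul(Add(-128, E), Add(Mul(-366, Pow(c, -1)), 210)) = Mul(Add(-128, -132), Add(Mul(-366, Pow(-164, -1)), 210)) = Mul(-260, Add(Mul(-366, Rational(-1, 164)), 210)) = Mul(-260, Add(Rational(183, 82), 210)) = Mul(-260, Rational(17403, 82)) = Rational(-2262390, 41)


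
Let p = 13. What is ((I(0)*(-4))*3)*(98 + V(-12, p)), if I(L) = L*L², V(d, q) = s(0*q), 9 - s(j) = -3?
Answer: 0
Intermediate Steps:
s(j) = 12 (s(j) = 9 - 1*(-3) = 9 + 3 = 12)
V(d, q) = 12
I(L) = L³
((I(0)*(-4))*3)*(98 + V(-12, p)) = ((0³*(-4))*3)*(98 + 12) = ((0*(-4))*3)*110 = (0*3)*110 = 0*110 = 0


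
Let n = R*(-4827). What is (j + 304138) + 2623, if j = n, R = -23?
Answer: 417782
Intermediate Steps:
n = 111021 (n = -23*(-4827) = 111021)
j = 111021
(j + 304138) + 2623 = (111021 + 304138) + 2623 = 415159 + 2623 = 417782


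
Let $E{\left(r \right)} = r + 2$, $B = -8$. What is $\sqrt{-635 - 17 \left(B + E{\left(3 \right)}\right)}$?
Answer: $2 i \sqrt{146} \approx 24.166 i$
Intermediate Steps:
$E{\left(r \right)} = 2 + r$
$\sqrt{-635 - 17 \left(B + E{\left(3 \right)}\right)} = \sqrt{-635 - 17 \left(-8 + \left(2 + 3\right)\right)} = \sqrt{-635 - 17 \left(-8 + 5\right)} = \sqrt{-635 - -51} = \sqrt{-635 + 51} = \sqrt{-584} = 2 i \sqrt{146}$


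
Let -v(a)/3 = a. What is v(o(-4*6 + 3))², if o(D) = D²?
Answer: 1750329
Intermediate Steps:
v(a) = -3*a
v(o(-4*6 + 3))² = (-3*(-4*6 + 3)²)² = (-3*(-24 + 3)²)² = (-3*(-21)²)² = (-3*441)² = (-1323)² = 1750329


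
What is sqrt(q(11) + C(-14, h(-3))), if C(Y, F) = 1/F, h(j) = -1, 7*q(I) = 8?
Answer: sqrt(7)/7 ≈ 0.37796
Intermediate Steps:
q(I) = 8/7 (q(I) = (1/7)*8 = 8/7)
sqrt(q(11) + C(-14, h(-3))) = sqrt(8/7 + 1/(-1)) = sqrt(8/7 - 1) = sqrt(1/7) = sqrt(7)/7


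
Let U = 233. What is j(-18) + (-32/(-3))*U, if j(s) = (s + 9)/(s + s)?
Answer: 29827/12 ≈ 2485.6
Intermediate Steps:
j(s) = (9 + s)/(2*s) (j(s) = (9 + s)/((2*s)) = (9 + s)*(1/(2*s)) = (9 + s)/(2*s))
j(-18) + (-32/(-3))*U = (½)*(9 - 18)/(-18) + (-32/(-3))*233 = (½)*(-1/18)*(-9) - ⅓*(-32)*233 = ¼ + (32/3)*233 = ¼ + 7456/3 = 29827/12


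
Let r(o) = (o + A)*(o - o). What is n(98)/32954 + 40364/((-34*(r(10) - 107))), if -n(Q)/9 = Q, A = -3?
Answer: 331736635/29971663 ≈ 11.068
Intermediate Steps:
r(o) = 0 (r(o) = (o - 3)*(o - o) = (-3 + o)*0 = 0)
n(Q) = -9*Q
n(98)/32954 + 40364/((-34*(r(10) - 107))) = -9*98/32954 + 40364/((-34*(0 - 107))) = -882*1/32954 + 40364/((-34*(-107))) = -441/16477 + 40364/3638 = -441/16477 + 40364*(1/3638) = -441/16477 + 20182/1819 = 331736635/29971663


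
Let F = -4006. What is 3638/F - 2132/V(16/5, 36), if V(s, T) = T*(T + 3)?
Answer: -131236/54081 ≈ -2.4267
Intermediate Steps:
V(s, T) = T*(3 + T)
3638/F - 2132/V(16/5, 36) = 3638/(-4006) - 2132*1/(36*(3 + 36)) = 3638*(-1/4006) - 2132/(36*39) = -1819/2003 - 2132/1404 = -1819/2003 - 2132*1/1404 = -1819/2003 - 41/27 = -131236/54081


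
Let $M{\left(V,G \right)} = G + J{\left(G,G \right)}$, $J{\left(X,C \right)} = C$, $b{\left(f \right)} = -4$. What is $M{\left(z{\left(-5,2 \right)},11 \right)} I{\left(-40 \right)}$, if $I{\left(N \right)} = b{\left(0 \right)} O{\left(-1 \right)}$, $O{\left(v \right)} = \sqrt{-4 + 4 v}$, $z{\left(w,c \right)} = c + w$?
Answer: $- 176 i \sqrt{2} \approx - 248.9 i$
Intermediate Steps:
$M{\left(V,G \right)} = 2 G$ ($M{\left(V,G \right)} = G + G = 2 G$)
$I{\left(N \right)} = - 8 i \sqrt{2}$ ($I{\left(N \right)} = - 4 \cdot 2 \sqrt{-1 - 1} = - 4 \cdot 2 \sqrt{-2} = - 4 \cdot 2 i \sqrt{2} = - 8 i \sqrt{2}$)
$M{\left(z{\left(-5,2 \right)},11 \right)} I{\left(-40 \right)} = 2 \cdot 11 \left(- 8 i \sqrt{2}\right) = 22 \left(- 8 i \sqrt{2}\right) = - 176 i \sqrt{2}$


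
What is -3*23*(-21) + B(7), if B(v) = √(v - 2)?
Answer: 1449 + √5 ≈ 1451.2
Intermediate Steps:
B(v) = √(-2 + v)
-3*23*(-21) + B(7) = -3*23*(-21) + √(-2 + 7) = -69*(-21) + √5 = 1449 + √5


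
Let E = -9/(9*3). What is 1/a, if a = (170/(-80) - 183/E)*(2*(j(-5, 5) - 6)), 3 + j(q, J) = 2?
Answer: -4/30625 ≈ -0.00013061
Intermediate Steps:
j(q, J) = -1 (j(q, J) = -3 + 2 = -1)
E = -1/3 (E = -9/27 = -9*1/27 = -1/3 ≈ -0.33333)
a = -30625/4 (a = (170/(-80) - 183/(-1/3))*(2*(-1 - 6)) = (170*(-1/80) - 183*(-3))*(2*(-7)) = (-17/8 + 549)*(-14) = (4375/8)*(-14) = -30625/4 ≈ -7656.3)
1/a = 1/(-30625/4) = -4/30625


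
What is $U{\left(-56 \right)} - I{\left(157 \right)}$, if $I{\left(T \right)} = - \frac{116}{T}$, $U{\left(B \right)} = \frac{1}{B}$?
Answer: $\frac{6339}{8792} \approx 0.721$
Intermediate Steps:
$U{\left(-56 \right)} - I{\left(157 \right)} = \frac{1}{-56} - - \frac{116}{157} = - \frac{1}{56} - \left(-116\right) \frac{1}{157} = - \frac{1}{56} - - \frac{116}{157} = - \frac{1}{56} + \frac{116}{157} = \frac{6339}{8792}$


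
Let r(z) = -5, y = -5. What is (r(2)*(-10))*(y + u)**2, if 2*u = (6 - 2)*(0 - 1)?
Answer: 2450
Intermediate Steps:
u = -2 (u = ((6 - 2)*(0 - 1))/2 = (4*(-1))/2 = (1/2)*(-4) = -2)
(r(2)*(-10))*(y + u)**2 = (-5*(-10))*(-5 - 2)**2 = 50*(-7)**2 = 50*49 = 2450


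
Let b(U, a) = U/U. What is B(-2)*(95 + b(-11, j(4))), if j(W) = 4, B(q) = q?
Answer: -192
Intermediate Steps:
b(U, a) = 1
B(-2)*(95 + b(-11, j(4))) = -2*(95 + 1) = -2*96 = -192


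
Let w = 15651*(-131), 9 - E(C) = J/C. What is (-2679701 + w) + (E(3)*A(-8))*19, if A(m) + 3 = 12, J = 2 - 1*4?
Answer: -4728329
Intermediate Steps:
J = -2 (J = 2 - 4 = -2)
A(m) = 9 (A(m) = -3 + 12 = 9)
E(C) = 9 + 2/C (E(C) = 9 - (-2)/C = 9 + 2/C)
w = -2050281
(-2679701 + w) + (E(3)*A(-8))*19 = (-2679701 - 2050281) + ((9 + 2/3)*9)*19 = -4729982 + ((9 + 2*(⅓))*9)*19 = -4729982 + ((9 + ⅔)*9)*19 = -4729982 + ((29/3)*9)*19 = -4729982 + 87*19 = -4729982 + 1653 = -4728329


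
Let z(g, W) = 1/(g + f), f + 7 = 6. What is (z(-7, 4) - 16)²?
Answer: 16641/64 ≈ 260.02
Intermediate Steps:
f = -1 (f = -7 + 6 = -1)
z(g, W) = 1/(-1 + g) (z(g, W) = 1/(g - 1) = 1/(-1 + g))
(z(-7, 4) - 16)² = (1/(-1 - 7) - 16)² = (1/(-8) - 16)² = (-⅛ - 16)² = (-129/8)² = 16641/64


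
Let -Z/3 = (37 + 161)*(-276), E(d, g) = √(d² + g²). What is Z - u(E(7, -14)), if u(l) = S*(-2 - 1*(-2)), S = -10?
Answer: 163944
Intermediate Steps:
u(l) = 0 (u(l) = -10*(-2 - 1*(-2)) = -10*(-2 + 2) = -10*0 = 0)
Z = 163944 (Z = -3*(37 + 161)*(-276) = -594*(-276) = -3*(-54648) = 163944)
Z - u(E(7, -14)) = 163944 - 1*0 = 163944 + 0 = 163944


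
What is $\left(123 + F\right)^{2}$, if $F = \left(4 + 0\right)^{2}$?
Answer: $19321$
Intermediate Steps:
$F = 16$ ($F = 4^{2} = 16$)
$\left(123 + F\right)^{2} = \left(123 + 16\right)^{2} = 139^{2} = 19321$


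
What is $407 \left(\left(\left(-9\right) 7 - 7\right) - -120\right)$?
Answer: $20350$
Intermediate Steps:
$407 \left(\left(\left(-9\right) 7 - 7\right) - -120\right) = 407 \left(\left(-63 - 7\right) + \left(-63 + 183\right)\right) = 407 \left(-70 + 120\right) = 407 \cdot 50 = 20350$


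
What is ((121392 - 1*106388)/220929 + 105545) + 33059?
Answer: 30621658120/220929 ≈ 1.3860e+5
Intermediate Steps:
((121392 - 1*106388)/220929 + 105545) + 33059 = ((121392 - 106388)*(1/220929) + 105545) + 33059 = (15004*(1/220929) + 105545) + 33059 = (15004/220929 + 105545) + 33059 = 23317966309/220929 + 33059 = 30621658120/220929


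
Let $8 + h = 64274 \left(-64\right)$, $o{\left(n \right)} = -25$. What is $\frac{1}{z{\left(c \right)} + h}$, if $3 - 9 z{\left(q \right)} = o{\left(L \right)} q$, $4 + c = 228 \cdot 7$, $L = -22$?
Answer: $- \frac{9}{36982093} \approx -2.4336 \cdot 10^{-7}$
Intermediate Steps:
$c = 1592$ ($c = -4 + 228 \cdot 7 = -4 + 1596 = 1592$)
$z{\left(q \right)} = \frac{1}{3} + \frac{25 q}{9}$ ($z{\left(q \right)} = \frac{1}{3} - \frac{\left(-25\right) q}{9} = \frac{1}{3} + \frac{25 q}{9}$)
$h = -4113544$ ($h = -8 + 64274 \left(-64\right) = -8 - 4113536 = -4113544$)
$\frac{1}{z{\left(c \right)} + h} = \frac{1}{\left(\frac{1}{3} + \frac{25}{9} \cdot 1592\right) - 4113544} = \frac{1}{\left(\frac{1}{3} + \frac{39800}{9}\right) - 4113544} = \frac{1}{\frac{39803}{9} - 4113544} = \frac{1}{- \frac{36982093}{9}} = - \frac{9}{36982093}$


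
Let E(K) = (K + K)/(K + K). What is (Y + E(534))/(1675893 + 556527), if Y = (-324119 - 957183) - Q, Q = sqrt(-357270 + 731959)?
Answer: -1281301/2232420 - sqrt(374689)/2232420 ≈ -0.57423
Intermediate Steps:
E(K) = 1 (E(K) = (2*K)/((2*K)) = (2*K)*(1/(2*K)) = 1)
Q = sqrt(374689) ≈ 612.12
Y = -1281302 - sqrt(374689) (Y = (-324119 - 957183) - sqrt(374689) = -1281302 - sqrt(374689) ≈ -1.2819e+6)
(Y + E(534))/(1675893 + 556527) = ((-1281302 - sqrt(374689)) + 1)/(1675893 + 556527) = (-1281301 - sqrt(374689))/2232420 = (-1281301 - sqrt(374689))*(1/2232420) = -1281301/2232420 - sqrt(374689)/2232420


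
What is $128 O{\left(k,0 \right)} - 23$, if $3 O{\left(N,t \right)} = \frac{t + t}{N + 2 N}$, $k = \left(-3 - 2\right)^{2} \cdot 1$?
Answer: $-23$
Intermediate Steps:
$k = 25$ ($k = \left(-5\right)^{2} \cdot 1 = 25 \cdot 1 = 25$)
$O{\left(N,t \right)} = \frac{2 t}{9 N}$ ($O{\left(N,t \right)} = \frac{\left(t + t\right) \frac{1}{N + 2 N}}{3} = \frac{2 t \frac{1}{3 N}}{3} = \frac{\frac{2}{3} t \frac{1}{N}}{3} = \frac{2 t}{9 N}$)
$128 O{\left(k,0 \right)} - 23 = 128 \cdot \frac{2}{9} \cdot 0 \cdot \frac{1}{25} - 23 = 128 \cdot 0 - 23 = 0 - 23 = -23$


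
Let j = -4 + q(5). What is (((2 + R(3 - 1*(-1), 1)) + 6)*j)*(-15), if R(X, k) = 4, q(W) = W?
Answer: -180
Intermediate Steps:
j = 1 (j = -4 + 5 = 1)
(((2 + R(3 - 1*(-1), 1)) + 6)*j)*(-15) = (((2 + 4) + 6)*1)*(-15) = ((6 + 6)*1)*(-15) = (12*1)*(-15) = 12*(-15) = -180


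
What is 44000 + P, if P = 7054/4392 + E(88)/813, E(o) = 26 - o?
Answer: 26186014433/595116 ≈ 44002.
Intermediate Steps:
P = 910433/595116 (P = 7054/4392 + (26 - 1*88)/813 = 7054*(1/4392) + (26 - 88)*(1/813) = 3527/2196 - 62*1/813 = 3527/2196 - 62/813 = 910433/595116 ≈ 1.5298)
44000 + P = 44000 + 910433/595116 = 26186014433/595116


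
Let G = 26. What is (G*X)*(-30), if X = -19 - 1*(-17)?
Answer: 1560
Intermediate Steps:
X = -2 (X = -19 + 17 = -2)
(G*X)*(-30) = (26*(-2))*(-30) = -52*(-30) = 1560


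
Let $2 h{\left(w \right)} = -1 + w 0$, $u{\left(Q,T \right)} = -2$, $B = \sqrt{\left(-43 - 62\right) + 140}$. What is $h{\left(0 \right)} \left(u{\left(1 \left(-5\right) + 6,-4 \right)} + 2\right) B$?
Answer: $0$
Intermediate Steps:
$B = \sqrt{35}$ ($B = \sqrt{\left(-43 - 62\right) + 140} = \sqrt{-105 + 140} = \sqrt{35} \approx 5.9161$)
$h{\left(w \right)} = - \frac{1}{2}$ ($h{\left(w \right)} = \frac{-1 + w 0}{2} = \frac{-1 + 0}{2} = \frac{1}{2} \left(-1\right) = - \frac{1}{2}$)
$h{\left(0 \right)} \left(u{\left(1 \left(-5\right) + 6,-4 \right)} + 2\right) B = - \frac{-2 + 2}{2} \sqrt{35} = \left(- \frac{1}{2}\right) 0 \sqrt{35} = 0 \sqrt{35} = 0$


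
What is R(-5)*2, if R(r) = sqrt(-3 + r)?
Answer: 4*I*sqrt(2) ≈ 5.6569*I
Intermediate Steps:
R(-5)*2 = sqrt(-3 - 5)*2 = sqrt(-8)*2 = (2*I*sqrt(2))*2 = 4*I*sqrt(2)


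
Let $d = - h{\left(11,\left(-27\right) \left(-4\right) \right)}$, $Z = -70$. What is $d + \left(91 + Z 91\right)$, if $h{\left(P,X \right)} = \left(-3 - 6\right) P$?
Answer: $-6180$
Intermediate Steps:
$h{\left(P,X \right)} = - 9 P$
$d = 99$ ($d = - \left(-9\right) 11 = \left(-1\right) \left(-99\right) = 99$)
$d + \left(91 + Z 91\right) = 99 + \left(91 - 6370\right) = 99 - 6279 = -6180$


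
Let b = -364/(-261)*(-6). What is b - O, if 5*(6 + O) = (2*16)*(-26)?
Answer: 71354/435 ≈ 164.03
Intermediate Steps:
b = -728/87 (b = -364*(-1/261)*(-6) = (364/261)*(-6) = -728/87 ≈ -8.3678)
O = -862/5 (O = -6 + ((2*16)*(-26))/5 = -6 + (32*(-26))/5 = -6 + (⅕)*(-832) = -6 - 832/5 = -862/5 ≈ -172.40)
b - O = -728/87 - 1*(-862/5) = -728/87 + 862/5 = 71354/435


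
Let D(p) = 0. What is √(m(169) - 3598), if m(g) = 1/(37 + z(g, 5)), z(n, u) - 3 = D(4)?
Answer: 3*I*√159910/20 ≈ 59.983*I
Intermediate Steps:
z(n, u) = 3 (z(n, u) = 3 + 0 = 3)
m(g) = 1/40 (m(g) = 1/(37 + 3) = 1/40)
√(m(169) - 3598) = √(1/40 - 3598) = √(-143919/40) = 3*I*√159910/20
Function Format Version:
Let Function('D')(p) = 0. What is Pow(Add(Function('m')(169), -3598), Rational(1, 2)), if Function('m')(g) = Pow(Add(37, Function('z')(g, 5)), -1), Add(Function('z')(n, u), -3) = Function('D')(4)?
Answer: Mul(Rational(3, 20), I, Pow(159910, Rational(1, 2))) ≈ Mul(59.983, I)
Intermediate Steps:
Function('z')(n, u) = 3 (Function('z')(n, u) = Add(3, 0) = 3)
Function('m')(g) = Rational(1, 40) (Function('m')(g) = Pow(Add(37, 3), -1) = Pow(40, -1) = Rational(1, 40))
Pow(Add(Function('m')(169), -3598), Rational(1, 2)) = Pow(Add(Rational(1, 40), -3598), Rational(1, 2)) = Pow(Rational(-143919, 40), Rational(1, 2)) = Mul(Rational(3, 20), I, Pow(159910, Rational(1, 2)))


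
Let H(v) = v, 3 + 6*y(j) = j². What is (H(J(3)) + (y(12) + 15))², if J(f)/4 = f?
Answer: 10201/4 ≈ 2550.3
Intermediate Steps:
J(f) = 4*f
y(j) = -½ + j²/6
(H(J(3)) + (y(12) + 15))² = (4*3 + ((-½ + (⅙)*12²) + 15))² = (12 + ((-½ + (⅙)*144) + 15))² = (12 + ((-½ + 24) + 15))² = (12 + (47/2 + 15))² = (12 + 77/2)² = (101/2)² = 10201/4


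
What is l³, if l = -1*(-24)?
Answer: 13824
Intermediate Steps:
l = 24
l³ = 24³ = 13824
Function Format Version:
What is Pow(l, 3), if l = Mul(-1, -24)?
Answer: 13824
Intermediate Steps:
l = 24
Pow(l, 3) = Pow(24, 3) = 13824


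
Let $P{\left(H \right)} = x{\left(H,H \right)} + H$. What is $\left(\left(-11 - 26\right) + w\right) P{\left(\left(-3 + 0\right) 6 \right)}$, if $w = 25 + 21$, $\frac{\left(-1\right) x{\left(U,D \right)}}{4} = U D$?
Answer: $-11826$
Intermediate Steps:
$x{\left(U,D \right)} = - 4 D U$ ($x{\left(U,D \right)} = - 4 U D = - 4 D U$)
$P{\left(H \right)} = H - 4 H^{2}$ ($P{\left(H \right)} = - 4 H H + H = - 4 H^{2} + H = H - 4 H^{2}$)
$w = 46$
$\left(\left(-11 - 26\right) + w\right) P{\left(\left(-3 + 0\right) 6 \right)} = \left(\left(-11 - 26\right) + 46\right) \left(-3 + 0\right) 6 \left(1 - 4 \left(-3 + 0\right) 6\right) = \left(\left(-11 - 26\right) + 46\right) \left(-3\right) 6 \left(1 - 4 \left(\left(-3\right) 6\right)\right) = \left(-37 + 46\right) \left(- 18 \left(1 - -72\right)\right) = 9 \left(- 18 \left(1 + 72\right)\right) = 9 \left(\left(-18\right) 73\right) = 9 \left(-1314\right) = -11826$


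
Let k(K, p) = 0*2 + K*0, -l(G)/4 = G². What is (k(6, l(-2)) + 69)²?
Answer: 4761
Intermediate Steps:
l(G) = -4*G²
k(K, p) = 0 (k(K, p) = 0 + 0 = 0)
(k(6, l(-2)) + 69)² = (0 + 69)² = 69² = 4761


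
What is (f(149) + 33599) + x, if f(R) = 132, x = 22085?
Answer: 55816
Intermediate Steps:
(f(149) + 33599) + x = (132 + 33599) + 22085 = 33731 + 22085 = 55816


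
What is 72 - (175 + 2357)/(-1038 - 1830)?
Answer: 17419/239 ≈ 72.883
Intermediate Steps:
72 - (175 + 2357)/(-1038 - 1830) = 72 - 2532/(-2868) = 72 - 2532*(-1)/2868 = 72 - 1*(-211/239) = 72 + 211/239 = 17419/239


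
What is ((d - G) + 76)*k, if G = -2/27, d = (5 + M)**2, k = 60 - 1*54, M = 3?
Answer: 7564/9 ≈ 840.44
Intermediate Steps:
k = 6 (k = 60 - 54 = 6)
d = 64 (d = (5 + 3)**2 = 8**2 = 64)
G = -2/27 (G = -2*1/27 = -2/27 ≈ -0.074074)
((d - G) + 76)*k = ((64 - 1*(-2/27)) + 76)*6 = ((64 + 2/27) + 76)*6 = (1730/27 + 76)*6 = (3782/27)*6 = 7564/9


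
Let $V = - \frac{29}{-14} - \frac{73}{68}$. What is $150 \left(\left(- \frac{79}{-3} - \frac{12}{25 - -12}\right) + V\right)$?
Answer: $\frac{35673425}{8806} \approx 4051.0$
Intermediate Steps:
$V = \frac{475}{476}$ ($V = \left(-29\right) \left(- \frac{1}{14}\right) - \frac{73}{68} = \frac{29}{14} - \frac{73}{68} = \frac{475}{476} \approx 0.9979$)
$150 \left(\left(- \frac{79}{-3} - \frac{12}{25 - -12}\right) + V\right) = 150 \left(\left(- \frac{79}{-3} - \frac{12}{25 - -12}\right) + \frac{475}{476}\right) = 150 \left(\left(\left(-79\right) \left(- \frac{1}{3}\right) - \frac{12}{25 + 12}\right) + \frac{475}{476}\right) = 150 \left(\left(\frac{79}{3} - \frac{12}{37}\right) + \frac{475}{476}\right) = 150 \left(\frac{2887}{111} + \frac{475}{476}\right) = 150 \cdot \frac{1426937}{52836} = \frac{35673425}{8806}$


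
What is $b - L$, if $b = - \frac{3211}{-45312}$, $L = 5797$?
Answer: $- \frac{262670453}{45312} \approx -5796.9$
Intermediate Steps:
$b = \frac{3211}{45312}$ ($b = \left(-3211\right) \left(- \frac{1}{45312}\right) = \frac{3211}{45312} \approx 0.070864$)
$b - L = \frac{3211}{45312} - 5797 = - \frac{262670453}{45312}$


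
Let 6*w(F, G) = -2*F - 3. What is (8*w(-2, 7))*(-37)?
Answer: -148/3 ≈ -49.333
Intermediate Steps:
w(F, G) = -½ - F/3 (w(F, G) = (-2*F - 3)/6 = (-3 - 2*F)/6 = -½ - F/3)
(8*w(-2, 7))*(-37) = (8*(-½ - ⅓*(-2)))*(-37) = (8*(-½ + ⅔))*(-37) = (8*(⅙))*(-37) = (4/3)*(-37) = -148/3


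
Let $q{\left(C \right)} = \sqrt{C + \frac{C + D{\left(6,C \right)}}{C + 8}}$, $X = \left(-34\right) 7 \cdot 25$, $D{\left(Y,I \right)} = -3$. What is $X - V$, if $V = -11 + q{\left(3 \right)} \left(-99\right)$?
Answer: $-5939 + 99 \sqrt{3} \approx -5767.5$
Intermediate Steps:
$X = -5950$ ($X = \left(-238\right) 25 = -5950$)
$q{\left(C \right)} = \sqrt{C + \frac{-3 + C}{8 + C}}$ ($q{\left(C \right)} = \sqrt{C + \frac{C - 3}{C + 8}} = \sqrt{C + \frac{-3 + C}{8 + C}}$)
$V = -11 - 99 \sqrt{3}$ ($V = -11 + \sqrt{\frac{-3 + 3 + 3 \left(8 + 3\right)}{8 + 3}} \left(-99\right) = -11 + \sqrt{\frac{-3 + 3 + 3 \cdot 11}{11}} \left(-99\right) = -11 + \sqrt{\frac{-3 + 3 + 33}{11}} \left(-99\right) = -11 + \sqrt{\frac{1}{11} \cdot 33} \left(-99\right) = -11 + \sqrt{3} \left(-99\right) = -11 - 99 \sqrt{3} \approx -182.47$)
$X - V = -5950 - \left(-11 - 99 \sqrt{3}\right) = -5950 + \left(11 + 99 \sqrt{3}\right) = -5939 + 99 \sqrt{3}$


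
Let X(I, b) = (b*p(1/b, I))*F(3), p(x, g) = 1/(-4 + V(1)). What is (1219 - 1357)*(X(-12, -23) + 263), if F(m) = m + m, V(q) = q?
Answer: -42642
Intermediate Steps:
p(x, g) = -⅓ (p(x, g) = 1/(-4 + 1) = 1/(-3) = -⅓)
F(m) = 2*m
X(I, b) = -2*b (X(I, b) = (b*(-⅓))*(2*3) = -b/3*6 = -2*b)
(1219 - 1357)*(X(-12, -23) + 263) = (1219 - 1357)*(-2*(-23) + 263) = -138*(46 + 263) = -138*309 = -42642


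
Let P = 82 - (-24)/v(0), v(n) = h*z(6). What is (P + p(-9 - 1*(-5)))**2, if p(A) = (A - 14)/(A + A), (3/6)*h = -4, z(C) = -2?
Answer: 117649/16 ≈ 7353.1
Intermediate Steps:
h = -8 (h = 2*(-4) = -8)
v(n) = 16 (v(n) = -8*(-2) = 16)
p(A) = (-14 + A)/(2*A) (p(A) = (-14 + A)/((2*A)) = (-14 + A)*(1/(2*A)) = (-14 + A)/(2*A))
P = 167/2 (P = 82 - (-24)/16 = 82 - 1*(-3/2) = 82 + 3/2 = 167/2 ≈ 83.500)
(P + p(-9 - 1*(-5)))**2 = (167/2 + (-14 + (-9 - 1*(-5)))/(2*(-9 - 1*(-5))))**2 = (167/2 + (-14 + (-9 + 5))/(2*(-9 + 5)))**2 = (167/2 + (1/2)*(-14 - 4)/(-4))**2 = (167/2 + (1/2)*(-1/4)*(-18))**2 = (167/2 + 9/4)**2 = (343/4)**2 = 117649/16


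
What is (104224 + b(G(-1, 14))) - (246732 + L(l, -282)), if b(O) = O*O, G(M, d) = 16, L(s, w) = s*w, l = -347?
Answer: -240106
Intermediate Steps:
b(O) = O**2
(104224 + b(G(-1, 14))) - (246732 + L(l, -282)) = (104224 + 16**2) - (246732 - 347*(-282)) = (104224 + 256) - (246732 + 97854) = 104480 - 1*344586 = 104480 - 344586 = -240106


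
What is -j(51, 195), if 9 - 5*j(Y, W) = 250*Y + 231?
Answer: 12972/5 ≈ 2594.4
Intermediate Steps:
j(Y, W) = -222/5 - 50*Y (j(Y, W) = 9/5 - (250*Y + 231)/5 = 9/5 - (231 + 250*Y)/5 = 9/5 + (-231/5 - 50*Y) = -222/5 - 50*Y)
-j(51, 195) = -(-222/5 - 50*51) = -(-222/5 - 2550) = -1*(-12972/5) = 12972/5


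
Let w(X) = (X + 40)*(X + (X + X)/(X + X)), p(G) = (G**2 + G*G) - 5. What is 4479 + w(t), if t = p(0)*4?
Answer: 4099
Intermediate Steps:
p(G) = -5 + 2*G**2 (p(G) = (G**2 + G**2) - 5 = 2*G**2 - 5 = -5 + 2*G**2)
t = -20 (t = (-5 + 2*0**2)*4 = (-5 + 2*0)*4 = (-5 + 0)*4 = -5*4 = -20)
w(X) = (1 + X)*(40 + X) (w(X) = (40 + X)*(X + (2*X)/((2*X))) = (40 + X)*(X + (2*X)*(1/(2*X))) = (40 + X)*(X + 1) = (40 + X)*(1 + X) = (1 + X)*(40 + X))
4479 + w(t) = 4479 + (40 + (-20)**2 + 41*(-20)) = 4479 + (40 + 400 - 820) = 4479 - 380 = 4099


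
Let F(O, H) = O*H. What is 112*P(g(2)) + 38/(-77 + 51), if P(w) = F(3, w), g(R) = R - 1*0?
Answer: 8717/13 ≈ 670.54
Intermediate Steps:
g(R) = R (g(R) = R + 0 = R)
F(O, H) = H*O
P(w) = 3*w (P(w) = w*3 = 3*w)
112*P(g(2)) + 38/(-77 + 51) = 112*(3*2) + 38/(-77 + 51) = 112*6 + 38/(-26) = 672 + 38*(-1/26) = 672 - 19/13 = 8717/13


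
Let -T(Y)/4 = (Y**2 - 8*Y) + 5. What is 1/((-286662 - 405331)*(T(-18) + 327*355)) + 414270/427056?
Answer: 5455988142759029/5624381375249224 ≈ 0.97006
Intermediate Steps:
T(Y) = -20 - 4*Y**2 + 32*Y (T(Y) = -4*((Y**2 - 8*Y) + 5) = -4*(5 + Y**2 - 8*Y) = -20 - 4*Y**2 + 32*Y)
1/((-286662 - 405331)*(T(-18) + 327*355)) + 414270/427056 = 1/((-286662 - 405331)*((-20 - 4*(-18)**2 + 32*(-18)) + 327*355)) + 414270/427056 = 1/((-691993)*((-20 - 4*324 - 576) + 116085)) + 414270*(1/427056) = -1/(691993*((-20 - 1296 - 576) + 116085)) + 69045/71176 = -1/(691993*(-1892 + 116085)) + 69045/71176 = -1/691993/114193 + 69045/71176 = -1/691993*1/114193 + 69045/71176 = -1/79020756649 + 69045/71176 = 5455988142759029/5624381375249224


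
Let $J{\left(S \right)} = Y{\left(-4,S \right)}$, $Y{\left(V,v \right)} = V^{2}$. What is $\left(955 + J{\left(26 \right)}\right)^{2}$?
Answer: $942841$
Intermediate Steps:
$J{\left(S \right)} = 16$ ($J{\left(S \right)} = \left(-4\right)^{2} = 16$)
$\left(955 + J{\left(26 \right)}\right)^{2} = \left(955 + 16\right)^{2} = 971^{2} = 942841$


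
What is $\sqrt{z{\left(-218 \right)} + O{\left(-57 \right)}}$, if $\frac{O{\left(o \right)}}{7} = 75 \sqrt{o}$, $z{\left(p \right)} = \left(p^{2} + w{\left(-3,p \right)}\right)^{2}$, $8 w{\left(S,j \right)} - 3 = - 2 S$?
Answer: $\frac{\sqrt{144552800401 + 33600 i \sqrt{57}}}{8} \approx 47525.0 + 0.041701 i$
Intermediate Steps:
$w{\left(S,j \right)} = \frac{3}{8} - \frac{S}{4}$ ($w{\left(S,j \right)} = \frac{3}{8} + \frac{\left(-2\right) S}{8} = \frac{3}{8} - \frac{S}{4}$)
$z{\left(p \right)} = \left(\frac{9}{8} + p^{2}\right)^{2}$ ($z{\left(p \right)} = \left(p^{2} + \left(\frac{3}{8} - - \frac{3}{4}\right)\right)^{2} = \left(p^{2} + \left(\frac{3}{8} + \frac{3}{4}\right)\right)^{2} = \left(p^{2} + \frac{9}{8}\right)^{2} = \left(\frac{9}{8} + p^{2}\right)^{2}$)
$O{\left(o \right)} = 525 \sqrt{o}$ ($O{\left(o \right)} = 7 \cdot 75 \sqrt{o} = 525 \sqrt{o}$)
$\sqrt{z{\left(-218 \right)} + O{\left(-57 \right)}} = \sqrt{\frac{\left(9 + 8 \left(-218\right)^{2}\right)^{2}}{64} + 525 \sqrt{-57}} = \sqrt{\frac{\left(9 + 8 \cdot 47524\right)^{2}}{64} + 525 i \sqrt{57}} = \sqrt{\frac{\left(9 + 380192\right)^{2}}{64} + 525 i \sqrt{57}} = \sqrt{\frac{380201^{2}}{64} + 525 i \sqrt{57}} = \sqrt{\frac{1}{64} \cdot 144552800401 + 525 i \sqrt{57}} = \sqrt{\frac{144552800401}{64} + 525 i \sqrt{57}}$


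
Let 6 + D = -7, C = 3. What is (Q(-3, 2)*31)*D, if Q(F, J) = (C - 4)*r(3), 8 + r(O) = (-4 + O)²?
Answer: -2821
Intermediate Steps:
D = -13 (D = -6 - 7 = -13)
r(O) = -8 + (-4 + O)²
Q(F, J) = 7 (Q(F, J) = (3 - 4)*(-8 + (-4 + 3)²) = -(-8 + (-1)²) = -(-8 + 1) = -1*(-7) = 7)
(Q(-3, 2)*31)*D = (7*31)*(-13) = 217*(-13) = -2821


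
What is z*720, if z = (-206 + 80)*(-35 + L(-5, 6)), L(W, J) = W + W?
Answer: 4082400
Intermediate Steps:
L(W, J) = 2*W
z = 5670 (z = (-206 + 80)*(-35 + 2*(-5)) = -126*(-35 - 10) = -126*(-45) = 5670)
z*720 = 5670*720 = 4082400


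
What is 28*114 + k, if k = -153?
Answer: 3039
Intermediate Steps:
28*114 + k = 28*114 - 153 = 3192 - 153 = 3039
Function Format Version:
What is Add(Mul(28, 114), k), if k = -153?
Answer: 3039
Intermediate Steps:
Add(Mul(28, 114), k) = Add(Mul(28, 114), -153) = Add(3192, -153) = 3039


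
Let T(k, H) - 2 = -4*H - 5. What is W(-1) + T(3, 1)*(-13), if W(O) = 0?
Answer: 91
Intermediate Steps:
T(k, H) = -3 - 4*H (T(k, H) = 2 + (-4*H - 5) = 2 + (-5 - 4*H) = -3 - 4*H)
W(-1) + T(3, 1)*(-13) = 0 + (-3 - 4*1)*(-13) = 0 + (-3 - 4)*(-13) = 0 - 7*(-13) = 0 + 91 = 91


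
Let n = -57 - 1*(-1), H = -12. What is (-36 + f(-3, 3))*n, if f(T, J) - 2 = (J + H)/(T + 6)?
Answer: 2072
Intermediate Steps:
f(T, J) = 2 + (-12 + J)/(6 + T) (f(T, J) = 2 + (J - 12)/(T + 6) = 2 + (-12 + J)/(6 + T))
n = -56 (n = -57 + 1 = -56)
(-36 + f(-3, 3))*n = (-36 + (3 + 2*(-3))/(6 - 3))*(-56) = (-36 + (3 - 6)/3)*(-56) = (-36 + (⅓)*(-3))*(-56) = (-36 - 1)*(-56) = -37*(-56) = 2072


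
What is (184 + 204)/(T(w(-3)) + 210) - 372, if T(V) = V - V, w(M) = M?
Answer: -38866/105 ≈ -370.15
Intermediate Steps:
T(V) = 0
(184 + 204)/(T(w(-3)) + 210) - 372 = (184 + 204)/(0 + 210) - 372 = 388/210 - 372 = 388*(1/210) - 372 = 194/105 - 372 = -38866/105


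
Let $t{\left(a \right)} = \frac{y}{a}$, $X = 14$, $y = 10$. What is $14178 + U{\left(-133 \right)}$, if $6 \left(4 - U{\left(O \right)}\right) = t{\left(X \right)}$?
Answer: $\frac{595639}{42} \approx 14182.0$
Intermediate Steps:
$t{\left(a \right)} = \frac{10}{a}$
$U{\left(O \right)} = \frac{163}{42}$ ($U{\left(O \right)} = 4 - \frac{10 \cdot \frac{1}{14}}{6} = 4 - \frac{5}{42} = \frac{163}{42}$)
$14178 + U{\left(-133 \right)} = 14178 + \frac{163}{42} = \frac{595639}{42}$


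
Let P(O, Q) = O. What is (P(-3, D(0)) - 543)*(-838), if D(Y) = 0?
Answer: 457548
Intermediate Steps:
(P(-3, D(0)) - 543)*(-838) = (-3 - 543)*(-838) = -546*(-838) = 457548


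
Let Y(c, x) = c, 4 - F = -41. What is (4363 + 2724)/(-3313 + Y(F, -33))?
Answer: -373/172 ≈ -2.1686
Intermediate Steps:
F = 45 (F = 4 - 1*(-41) = 4 + 41 = 45)
(4363 + 2724)/(-3313 + Y(F, -33)) = (4363 + 2724)/(-3313 + 45) = 7087/(-3268) = 7087*(-1/3268) = -373/172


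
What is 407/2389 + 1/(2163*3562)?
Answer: 3135777031/18406303734 ≈ 0.17036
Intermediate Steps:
407/2389 + 1/(2163*3562) = 407*(1/2389) + (1/2163)*(1/3562) = 407/2389 + 1/7704606 = 3135777031/18406303734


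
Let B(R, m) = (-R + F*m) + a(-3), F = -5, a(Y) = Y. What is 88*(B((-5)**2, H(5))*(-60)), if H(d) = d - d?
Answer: 147840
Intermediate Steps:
H(d) = 0
B(R, m) = -3 - R - 5*m (B(R, m) = (-R - 5*m) - 3 = -3 - R - 5*m)
88*(B((-5)**2, H(5))*(-60)) = 88*((-3 - 1*(-5)**2 - 5*0)*(-60)) = 88*((-3 - 1*25 + 0)*(-60)) = 88*((-3 - 25 + 0)*(-60)) = 88*(-28*(-60)) = 88*1680 = 147840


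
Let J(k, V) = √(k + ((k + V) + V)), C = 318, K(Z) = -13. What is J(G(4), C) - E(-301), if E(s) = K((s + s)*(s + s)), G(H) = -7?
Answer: 13 + √622 ≈ 37.940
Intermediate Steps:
E(s) = -13
J(k, V) = √(2*V + 2*k) (J(k, V) = √(k + ((V + k) + V)) = √(k + (k + 2*V)) = √(2*V + 2*k))
J(G(4), C) - E(-301) = √(2*318 + 2*(-7)) - 1*(-13) = √(636 - 14) + 13 = √622 + 13 = 13 + √622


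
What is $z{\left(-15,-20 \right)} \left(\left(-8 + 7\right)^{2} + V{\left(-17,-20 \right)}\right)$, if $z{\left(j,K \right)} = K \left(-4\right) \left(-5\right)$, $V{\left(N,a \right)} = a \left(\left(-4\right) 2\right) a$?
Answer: $1279600$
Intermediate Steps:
$V{\left(N,a \right)} = - 8 a^{2}$ ($V{\left(N,a \right)} = a \left(-8\right) a = - 8 a a = - 8 a^{2}$)
$z{\left(j,K \right)} = 20 K$ ($z{\left(j,K \right)} = - 4 K \left(-5\right) = 20 K$)
$z{\left(-15,-20 \right)} \left(\left(-8 + 7\right)^{2} + V{\left(-17,-20 \right)}\right) = 20 \left(-20\right) \left(\left(-8 + 7\right)^{2} - 8 \left(-20\right)^{2}\right) = - 400 \left(\left(-1\right)^{2} - 3200\right) = - 400 \left(1 - 3200\right) = \left(-400\right) \left(-3199\right) = 1279600$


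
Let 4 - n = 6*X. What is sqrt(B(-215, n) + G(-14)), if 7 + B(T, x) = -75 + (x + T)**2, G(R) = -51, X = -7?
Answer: 2*sqrt(7107) ≈ 168.61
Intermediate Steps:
n = 46 (n = 4 - 6*(-7) = 4 - 1*(-42) = 4 + 42 = 46)
B(T, x) = -82 + (T + x)**2 (B(T, x) = -7 + (-75 + (x + T)**2) = -7 + (-75 + (T + x)**2) = -82 + (T + x)**2)
sqrt(B(-215, n) + G(-14)) = sqrt((-82 + (-215 + 46)**2) - 51) = sqrt((-82 + (-169)**2) - 51) = sqrt((-82 + 28561) - 51) = sqrt(28479 - 51) = sqrt(28428) = 2*sqrt(7107)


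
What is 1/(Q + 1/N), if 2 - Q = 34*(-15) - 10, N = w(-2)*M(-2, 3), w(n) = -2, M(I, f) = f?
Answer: 6/3131 ≈ 0.0019163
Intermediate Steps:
N = -6 (N = -2*3 = -6)
Q = 522 (Q = 2 - (34*(-15) - 10) = 2 - (-510 - 10) = 2 - 1*(-520) = 2 + 520 = 522)
1/(Q + 1/N) = 1/(522 + 1/(-6)) = 1/(522 - ⅙) = 1/(3131/6) = 6/3131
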